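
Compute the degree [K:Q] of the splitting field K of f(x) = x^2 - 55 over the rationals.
[K:Q] = 2

The polynomial x^2 - 55 is irreducible over Q since 55 is not a perfect square. Its splitting field is Q(sqrt(55)), which has degree 2 over Q.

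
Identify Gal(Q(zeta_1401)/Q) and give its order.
|Gal(Q(zeta_1401)/Q)| = phi(1401) = 932; group ≅ (Z/1401Z)^* ≅ Z/2Z × Z/466Z

The n-th cyclotomic polynomial Φ_1401(x) is the minimal polynomial of zeta_1401 over Q and has degree phi(1401) = 932. So Q(zeta_1401) is a degree-932 Galois extension with Galois group (Z/1401Z)^*. By CRT, (Z/1401Z)^* ≅ (Z/3Z)^* × (Z/467Z)^*. Each prime-power unit group is (Z/3Z)^* ≅ Z/2Z; (Z/467Z)^* ≅ Z/466Z. Hence Gal(Q(zeta_1401)/Q) ≅ Z/2Z × Z/466Z.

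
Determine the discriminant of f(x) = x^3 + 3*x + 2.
Δ = -216

For a depressed cubic x^3 + p x + q the discriminant is Δ = -4 p^3 - 27 q^2 = -4*(3)^3 - 27*(2)^2 = -108 - 108 = -216.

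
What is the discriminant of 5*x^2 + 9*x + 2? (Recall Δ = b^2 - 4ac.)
Δ = 41

For a quadratic a x^2 + b x + c the discriminant is Δ = b^2 - 4ac = (9)^2 - 4*(5)*(2) = 81 - (40) = 41.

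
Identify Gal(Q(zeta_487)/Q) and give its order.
|Gal(Q(zeta_487)/Q)| = phi(487) = 486; group ≅ (Z/487Z)^* ≅ Z/486Z

The n-th cyclotomic polynomial Φ_487(x) is the minimal polynomial of zeta_487 over Q and has degree phi(487) = 486. So Q(zeta_487) is a degree-486 Galois extension with Galois group (Z/487Z)^*. (Z/487Z)^* is cyclic since 487 is an odd prime power (or 4). Hence Gal(Q(zeta_487)/Q) ≅ Z/486Z.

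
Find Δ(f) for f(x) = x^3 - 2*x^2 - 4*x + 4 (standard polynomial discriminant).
Δ = 592

For x^3 + a x^2 + b x + c the discriminant is Δ = 18 a b c - 4 a^3 c + a^2 b^2 - 4 b^3 - 27 c^2.
Plug a = -2, b = -4, c = 4:
  18*(-2)*(-4)*(4) - 4*(-2)^3*(4) + (-2)^2*(-4)^2 - 4*(-4)^3 - 27*(4)^2
  = 576 + (128) + 64 + (256) + (-432)
  = 592.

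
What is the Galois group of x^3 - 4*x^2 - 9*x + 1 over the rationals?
Gal(K/Q) = S_3 (symmetric group of order 6)

Compute the discriminant of x^3 + (-4)*x^2 + (-9)*x + (1): Δ = 5089. Since Δ is not a rational square, the Galois group is not contained in A_3; it must be the full S_3 (irreducibility of the cubic rules out anything smaller).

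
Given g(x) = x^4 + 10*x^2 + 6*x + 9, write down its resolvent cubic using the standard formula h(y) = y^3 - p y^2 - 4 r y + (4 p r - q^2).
h(y) = y^3 - 10*y^2 - 36*y + 324

Identify coefficients: p = 10, q = 6, r = 9.
Plug into h(y) = y^3 - p y^2 - 4 r y + (4 p r - q^2):
  h(y) = y^3 - (10) y^2 - 4*(9) y + (4*(10)*(9) - (6)^2)
       = y^3 + (-10) y^2 + (-36) y + (324).
Simplifying: h(y) = y^3 - 10*y^2 - 36*y + 324.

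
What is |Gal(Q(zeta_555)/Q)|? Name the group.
|Gal(Q(zeta_555)/Q)| = phi(555) = 288; group ≅ (Z/555Z)^* ≅ Z/2Z × Z/4Z × Z/36Z

The n-th cyclotomic polynomial Φ_555(x) is the minimal polynomial of zeta_555 over Q and has degree phi(555) = 288. So Q(zeta_555) is a degree-288 Galois extension with Galois group (Z/555Z)^*. By CRT, (Z/555Z)^* ≅ (Z/3Z)^* × (Z/5Z)^* × (Z/37Z)^*. Each prime-power unit group is (Z/3Z)^* ≅ Z/2Z; (Z/5Z)^* ≅ Z/4Z; (Z/37Z)^* ≅ Z/36Z. Hence Gal(Q(zeta_555)/Q) ≅ Z/2Z × Z/4Z × Z/36Z.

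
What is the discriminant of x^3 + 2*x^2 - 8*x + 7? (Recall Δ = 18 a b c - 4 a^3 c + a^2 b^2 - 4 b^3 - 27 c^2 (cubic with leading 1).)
Δ = -1259

For x^3 + a x^2 + b x + c the discriminant is Δ = 18 a b c - 4 a^3 c + a^2 b^2 - 4 b^3 - 27 c^2.
Plug a = 2, b = -8, c = 7:
  18*(2)*(-8)*(7) - 4*(2)^3*(7) + (2)^2*(-8)^2 - 4*(-8)^3 - 27*(7)^2
  = -2016 + (-224) + 256 + (2048) + (-1323)
  = -1259.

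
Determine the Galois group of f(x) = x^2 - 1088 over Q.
Gal(K/Q) = Z/2Z (cyclic of order 2)

x^2 - 1088 is irreducible over Q since 1088 is not a rational square. The splitting field Q(sqrt(1088)) has degree 2 over Q, and its unique nontrivial automorphism is sqrt(1088) ↦ -sqrt(1088). Hence Gal(Q(sqrt(1088))/Q) = Z/2Z.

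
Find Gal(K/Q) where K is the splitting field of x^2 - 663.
Gal(K/Q) = Z/2Z (cyclic of order 2)

x^2 - 663 is irreducible over Q since 663 is not a rational square. The splitting field Q(sqrt(663)) has degree 2 over Q, and its unique nontrivial automorphism is sqrt(663) ↦ -sqrt(663). Hence Gal(Q(sqrt(663))/Q) = Z/2Z.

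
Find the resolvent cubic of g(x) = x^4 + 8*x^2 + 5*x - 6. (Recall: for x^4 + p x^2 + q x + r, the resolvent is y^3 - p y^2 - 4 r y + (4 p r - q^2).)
h(y) = y^3 - 8*y^2 + 24*y - 217

Identify coefficients: p = 8, q = 5, r = -6.
Plug into h(y) = y^3 - p y^2 - 4 r y + (4 p r - q^2):
  h(y) = y^3 - (8) y^2 - 4*(-6) y + (4*(8)*(-6) - (5)^2)
       = y^3 + (-8) y^2 + (24) y + (-217).
Simplifying: h(y) = y^3 - 8*y^2 + 24*y - 217.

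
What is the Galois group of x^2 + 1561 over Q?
Gal(K/Q) = Z/2Z (cyclic of order 2)

x^2 + 1561 is irreducible over Q since -1561 is not a rational square. The splitting field Q(sqrt(-1561)) has degree 2 over Q, and its unique nontrivial automorphism is sqrt(-1561) ↦ -sqrt(-1561). Hence Gal(Q(sqrt(-1561))/Q) = Z/2Z.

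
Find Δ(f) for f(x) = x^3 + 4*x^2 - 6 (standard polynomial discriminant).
Δ = 564

For x^3 + a x^2 + b x + c the discriminant is Δ = 18 a b c - 4 a^3 c + a^2 b^2 - 4 b^3 - 27 c^2.
Plug a = 4, b = 0, c = -6:
  18*(4)*(0)*(-6) - 4*(4)^3*(-6) + (4)^2*(0)^2 - 4*(0)^3 - 27*(-6)^2
  = 0 + (1536) + 0 + (0) + (-972)
  = 564.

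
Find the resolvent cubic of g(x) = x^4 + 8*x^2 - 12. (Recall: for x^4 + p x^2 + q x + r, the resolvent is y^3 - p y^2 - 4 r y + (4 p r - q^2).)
h(y) = y^3 - 8*y^2 + 48*y - 384

Identify coefficients: p = 8, q = 0, r = -12.
Plug into h(y) = y^3 - p y^2 - 4 r y + (4 p r - q^2):
  h(y) = y^3 - (8) y^2 - 4*(-12) y + (4*(8)*(-12) - (0)^2)
       = y^3 + (-8) y^2 + (48) y + (-384).
Simplifying: h(y) = y^3 - 8*y^2 + 48*y - 384.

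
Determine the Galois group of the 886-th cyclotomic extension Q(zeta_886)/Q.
|Gal(Q(zeta_886)/Q)| = phi(886) = 442; group ≅ (Z/886Z)^* ≅ Z/442Z

The n-th cyclotomic polynomial Φ_886(x) is the minimal polynomial of zeta_886 over Q and has degree phi(886) = 442. So Q(zeta_886) is a degree-442 Galois extension with Galois group (Z/886Z)^*. By CRT, (Z/886Z)^* ≅ (Z/2Z)^* × (Z/443Z)^*. Each prime-power unit group is (Z/2Z)^* ≅ trivial group (order 1); (Z/443Z)^* ≅ Z/442Z. Hence Gal(Q(zeta_886)/Q) ≅ Z/442Z.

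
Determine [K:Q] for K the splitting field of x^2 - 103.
[K:Q] = 2

The polynomial x^2 - 103 is irreducible over Q since 103 is not a perfect square. Its splitting field is Q(sqrt(103)), which has degree 2 over Q.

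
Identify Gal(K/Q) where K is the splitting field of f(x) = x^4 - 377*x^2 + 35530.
Gal(K/Q) = V_4 (Klein four-group, Z/2Z × Z/2Z)

f factors as (x^2 - 190)(x^2 - 187), so the splitting field is K = Q(sqrt(190), sqrt(187)). The elements 190, 187, 35530 are all non-squares in Q, so sqrt(190) and sqrt(187) generate independent quadratic extensions. Thus [K:Q] = 4 and Gal(K/Q) is generated by the two order-2 automorphisms sqrt(190) ↦ -sqrt(190) and sqrt(187) ↦ -sqrt(187), giving V_4.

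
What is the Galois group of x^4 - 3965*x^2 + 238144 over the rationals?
Gal(K/Q) = Z/2Z (cyclic of order 2)

f factors as (x^2 - 3904)(x^2 - 61), so the splitting field is K = Q(sqrt(3904), sqrt(61)). The squarefree part of 3904 is 61 and the squarefree part of 61 is also 61, so sqrt(3904) and sqrt(61) are both rational multiples of sqrt(61). Hence Q(sqrt(3904)) = Q(sqrt(61)) = Q(sqrt(61)), and the splitting field collapses to a single degree-2 extension with Galois group Z/2Z.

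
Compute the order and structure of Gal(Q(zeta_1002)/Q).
|Gal(Q(zeta_1002)/Q)| = phi(1002) = 332; group ≅ (Z/1002Z)^* ≅ Z/2Z × Z/166Z

The n-th cyclotomic polynomial Φ_1002(x) is the minimal polynomial of zeta_1002 over Q and has degree phi(1002) = 332. So Q(zeta_1002) is a degree-332 Galois extension with Galois group (Z/1002Z)^*. By CRT, (Z/1002Z)^* ≅ (Z/2Z)^* × (Z/3Z)^* × (Z/167Z)^*. Each prime-power unit group is (Z/2Z)^* ≅ trivial group (order 1); (Z/3Z)^* ≅ Z/2Z; (Z/167Z)^* ≅ Z/166Z. Hence Gal(Q(zeta_1002)/Q) ≅ Z/2Z × Z/166Z.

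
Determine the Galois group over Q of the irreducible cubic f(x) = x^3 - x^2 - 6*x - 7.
Gal(K/Q) = S_3 (symmetric group of order 6)

Compute the discriminant of x^3 + (-1)*x^2 + (-6)*x + (-7): Δ = -1207. Since Δ is not a rational square, the Galois group is not contained in A_3; it must be the full S_3 (irreducibility of the cubic rules out anything smaller).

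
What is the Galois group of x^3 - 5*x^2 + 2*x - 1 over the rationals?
Gal(K/Q) = S_3 (symmetric group of order 6)

Compute the discriminant of x^3 + (-5)*x^2 + (2)*x + (-1): Δ = -279. Since Δ is not a rational square, the Galois group is not contained in A_3; it must be the full S_3 (irreducibility of the cubic rules out anything smaller).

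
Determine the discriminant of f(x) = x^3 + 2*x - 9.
Δ = -2219

For a depressed cubic x^3 + p x + q the discriminant is Δ = -4 p^3 - 27 q^2 = -4*(2)^3 - 27*(-9)^2 = -32 - 2187 = -2219.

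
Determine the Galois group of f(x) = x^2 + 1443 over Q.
Gal(K/Q) = Z/2Z (cyclic of order 2)

x^2 + 1443 is irreducible over Q since -1443 is not a rational square. The splitting field Q(sqrt(-1443)) has degree 2 over Q, and its unique nontrivial automorphism is sqrt(-1443) ↦ -sqrt(-1443). Hence Gal(Q(sqrt(-1443))/Q) = Z/2Z.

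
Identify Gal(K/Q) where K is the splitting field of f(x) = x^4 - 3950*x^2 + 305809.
Gal(K/Q) = Z/2Z (cyclic of order 2)

f factors as (x^2 - 79)(x^2 - 3871), so the splitting field is K = Q(sqrt(79), sqrt(3871)). The squarefree part of 79 is 79 and the squarefree part of 3871 is also 79, so sqrt(79) and sqrt(3871) are both rational multiples of sqrt(79). Hence Q(sqrt(79)) = Q(sqrt(3871)) = Q(sqrt(79)), and the splitting field collapses to a single degree-2 extension with Galois group Z/2Z.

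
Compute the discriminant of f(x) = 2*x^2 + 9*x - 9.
Δ = 153

For a quadratic a x^2 + b x + c the discriminant is Δ = b^2 - 4ac = (9)^2 - 4*(2)*(-9) = 81 - (-72) = 153.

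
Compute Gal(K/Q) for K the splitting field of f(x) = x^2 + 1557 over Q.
Gal(K/Q) = Z/2Z (cyclic of order 2)

x^2 + 1557 is irreducible over Q since -1557 is not a rational square. The splitting field Q(sqrt(-1557)) has degree 2 over Q, and its unique nontrivial automorphism is sqrt(-1557) ↦ -sqrt(-1557). Hence Gal(Q(sqrt(-1557))/Q) = Z/2Z.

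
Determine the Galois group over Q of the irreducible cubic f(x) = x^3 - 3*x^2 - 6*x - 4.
Gal(K/Q) = S_3 (symmetric group of order 6)

Compute the discriminant of x^3 + (-3)*x^2 + (-6)*x + (-4): Δ = -972. Since Δ is not a rational square, the Galois group is not contained in A_3; it must be the full S_3 (irreducibility of the cubic rules out anything smaller).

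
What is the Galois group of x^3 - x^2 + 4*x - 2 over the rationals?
Gal(K/Q) = S_3 (symmetric group of order 6)

Compute the discriminant of x^3 + (-1)*x^2 + (4)*x + (-2): Δ = -212. Since Δ is not a rational square, the Galois group is not contained in A_3; it must be the full S_3 (irreducibility of the cubic rules out anything smaller).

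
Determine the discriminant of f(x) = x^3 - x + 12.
Δ = -3884

For a depressed cubic x^3 + p x + q the discriminant is Δ = -4 p^3 - 27 q^2 = -4*(-1)^3 - 27*(12)^2 = 4 - 3888 = -3884.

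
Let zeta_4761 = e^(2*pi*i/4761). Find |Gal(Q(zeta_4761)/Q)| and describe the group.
|Gal(Q(zeta_4761)/Q)| = phi(4761) = 3036; group ≅ (Z/4761Z)^* ≅ Z/6Z × Z/506Z

The n-th cyclotomic polynomial Φ_4761(x) is the minimal polynomial of zeta_4761 over Q and has degree phi(4761) = 3036. So Q(zeta_4761) is a degree-3036 Galois extension with Galois group (Z/4761Z)^*. By CRT, (Z/4761Z)^* ≅ (Z/9Z)^* × (Z/529Z)^*. Each prime-power unit group is (Z/9Z)^* ≅ Z/6Z; (Z/529Z)^* ≅ Z/506Z. Hence Gal(Q(zeta_4761)/Q) ≅ Z/6Z × Z/506Z.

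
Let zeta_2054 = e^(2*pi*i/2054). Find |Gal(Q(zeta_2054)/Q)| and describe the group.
|Gal(Q(zeta_2054)/Q)| = phi(2054) = 936; group ≅ (Z/2054Z)^* ≅ Z/12Z × Z/78Z

The n-th cyclotomic polynomial Φ_2054(x) is the minimal polynomial of zeta_2054 over Q and has degree phi(2054) = 936. So Q(zeta_2054) is a degree-936 Galois extension with Galois group (Z/2054Z)^*. By CRT, (Z/2054Z)^* ≅ (Z/2Z)^* × (Z/13Z)^* × (Z/79Z)^*. Each prime-power unit group is (Z/2Z)^* ≅ trivial group (order 1); (Z/13Z)^* ≅ Z/12Z; (Z/79Z)^* ≅ Z/78Z. Hence Gal(Q(zeta_2054)/Q) ≅ Z/12Z × Z/78Z.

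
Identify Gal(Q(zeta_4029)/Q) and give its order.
|Gal(Q(zeta_4029)/Q)| = phi(4029) = 2496; group ≅ (Z/4029Z)^* ≅ Z/2Z × Z/16Z × Z/78Z

The n-th cyclotomic polynomial Φ_4029(x) is the minimal polynomial of zeta_4029 over Q and has degree phi(4029) = 2496. So Q(zeta_4029) is a degree-2496 Galois extension with Galois group (Z/4029Z)^*. By CRT, (Z/4029Z)^* ≅ (Z/3Z)^* × (Z/17Z)^* × (Z/79Z)^*. Each prime-power unit group is (Z/3Z)^* ≅ Z/2Z; (Z/17Z)^* ≅ Z/16Z; (Z/79Z)^* ≅ Z/78Z. Hence Gal(Q(zeta_4029)/Q) ≅ Z/2Z × Z/16Z × Z/78Z.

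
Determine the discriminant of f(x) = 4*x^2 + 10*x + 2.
Δ = 68

For a quadratic a x^2 + b x + c the discriminant is Δ = b^2 - 4ac = (10)^2 - 4*(4)*(2) = 100 - (32) = 68.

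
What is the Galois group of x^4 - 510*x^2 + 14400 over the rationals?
Gal(K/Q) = Z/2Z (cyclic of order 2)

f factors as (x^2 - 30)(x^2 - 480), so the splitting field is K = Q(sqrt(30), sqrt(480)). The squarefree part of 30 is 30 and the squarefree part of 480 is also 30, so sqrt(30) and sqrt(480) are both rational multiples of sqrt(30). Hence Q(sqrt(30)) = Q(sqrt(480)) = Q(sqrt(30)), and the splitting field collapses to a single degree-2 extension with Galois group Z/2Z.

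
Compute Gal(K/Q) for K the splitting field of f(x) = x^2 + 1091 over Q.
Gal(K/Q) = Z/2Z (cyclic of order 2)

x^2 + 1091 is irreducible over Q since -1091 is not a rational square. The splitting field Q(sqrt(-1091)) has degree 2 over Q, and its unique nontrivial automorphism is sqrt(-1091) ↦ -sqrt(-1091). Hence Gal(Q(sqrt(-1091))/Q) = Z/2Z.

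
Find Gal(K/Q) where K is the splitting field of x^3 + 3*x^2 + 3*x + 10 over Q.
Gal(K/Q) = S_3 (symmetric group of order 6)

Compute the discriminant of x^3 + (3)*x^2 + (3)*x + (10): Δ = -2187. Since Δ is not a rational square, the Galois group is not contained in A_3; it must be the full S_3 (irreducibility of the cubic rules out anything smaller).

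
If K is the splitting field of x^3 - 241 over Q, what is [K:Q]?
[K:Q] = 6

x^3 - 241 has one real root r = 241^(1/3) and two complex roots r*zeta_3, r*zeta_3^2 where zeta_3 = e^(2*pi*i/3). The splitting field is Q(r, zeta_3). [Q(r):Q] = 3 and [Q(zeta_3):Q] = 2 with gcd = 1, so [Q(r, zeta_3):Q] = 3 * 2 = 6.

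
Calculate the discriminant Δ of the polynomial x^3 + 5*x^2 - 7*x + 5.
Δ = -3728

For x^3 + a x^2 + b x + c the discriminant is Δ = 18 a b c - 4 a^3 c + a^2 b^2 - 4 b^3 - 27 c^2.
Plug a = 5, b = -7, c = 5:
  18*(5)*(-7)*(5) - 4*(5)^3*(5) + (5)^2*(-7)^2 - 4*(-7)^3 - 27*(5)^2
  = -3150 + (-2500) + 1225 + (1372) + (-675)
  = -3728.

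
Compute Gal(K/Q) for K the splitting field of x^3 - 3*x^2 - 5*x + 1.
Gal(K/Q) = S_3 (symmetric group of order 6)

Compute the discriminant of x^3 + (-3)*x^2 + (-5)*x + (1): Δ = 1076. Since Δ is not a rational square, the Galois group is not contained in A_3; it must be the full S_3 (irreducibility of the cubic rules out anything smaller).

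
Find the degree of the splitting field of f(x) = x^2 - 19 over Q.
[K:Q] = 2

The polynomial x^2 - 19 is irreducible over Q since 19 is not a perfect square. Its splitting field is Q(sqrt(19)), which has degree 2 over Q.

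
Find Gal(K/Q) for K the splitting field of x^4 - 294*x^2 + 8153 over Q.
Gal(K/Q) = V_4 (Klein four-group, Z/2Z × Z/2Z)

f factors as (x^2 - 31)(x^2 - 263), so the splitting field is K = Q(sqrt(31), sqrt(263)). The elements 31, 263, 8153 are all non-squares in Q, so sqrt(31) and sqrt(263) generate independent quadratic extensions. Thus [K:Q] = 4 and Gal(K/Q) is generated by the two order-2 automorphisms sqrt(31) ↦ -sqrt(31) and sqrt(263) ↦ -sqrt(263), giving V_4.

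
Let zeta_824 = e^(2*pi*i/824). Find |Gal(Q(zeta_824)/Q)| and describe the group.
|Gal(Q(zeta_824)/Q)| = phi(824) = 408; group ≅ (Z/824Z)^* ≅ Z/2Z × Z/2Z × Z/102Z

The n-th cyclotomic polynomial Φ_824(x) is the minimal polynomial of zeta_824 over Q and has degree phi(824) = 408. So Q(zeta_824) is a degree-408 Galois extension with Galois group (Z/824Z)^*. By CRT, (Z/824Z)^* ≅ (Z/8Z)^* × (Z/103Z)^*. Each prime-power unit group is (Z/8Z)^* ≅ Z/2Z × Z/2Z; (Z/103Z)^* ≅ Z/102Z. Hence Gal(Q(zeta_824)/Q) ≅ Z/2Z × Z/2Z × Z/102Z.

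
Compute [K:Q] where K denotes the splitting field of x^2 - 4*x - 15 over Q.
[K:Q] = 2

The discriminant of x^2 + (-4)*x + (-15) is b^2 - 4c = 16 - (-60) = 76. Since 76 is not a perfect square in Q, the polynomial is irreducible over Q. Its two roots generate a degree-2 extension, so [K:Q] = 2.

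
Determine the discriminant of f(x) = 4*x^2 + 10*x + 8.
Δ = -28

For a quadratic a x^2 + b x + c the discriminant is Δ = b^2 - 4ac = (10)^2 - 4*(4)*(8) = 100 - (128) = -28.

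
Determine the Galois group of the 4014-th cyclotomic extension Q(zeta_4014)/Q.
|Gal(Q(zeta_4014)/Q)| = phi(4014) = 1332; group ≅ (Z/4014Z)^* ≅ Z/6Z × Z/222Z

The n-th cyclotomic polynomial Φ_4014(x) is the minimal polynomial of zeta_4014 over Q and has degree phi(4014) = 1332. So Q(zeta_4014) is a degree-1332 Galois extension with Galois group (Z/4014Z)^*. By CRT, (Z/4014Z)^* ≅ (Z/2Z)^* × (Z/9Z)^* × (Z/223Z)^*. Each prime-power unit group is (Z/2Z)^* ≅ trivial group (order 1); (Z/9Z)^* ≅ Z/6Z; (Z/223Z)^* ≅ Z/222Z. Hence Gal(Q(zeta_4014)/Q) ≅ Z/6Z × Z/222Z.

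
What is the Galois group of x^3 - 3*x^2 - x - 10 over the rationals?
Gal(K/Q) = S_3 (symmetric group of order 6)

Compute the discriminant of x^3 + (-3)*x^2 + (-1)*x + (-10): Δ = -4307. Since Δ is not a rational square, the Galois group is not contained in A_3; it must be the full S_3 (irreducibility of the cubic rules out anything smaller).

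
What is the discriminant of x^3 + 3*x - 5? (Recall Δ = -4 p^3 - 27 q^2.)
Δ = -783

For a depressed cubic x^3 + p x + q the discriminant is Δ = -4 p^3 - 27 q^2 = -4*(3)^3 - 27*(-5)^2 = -108 - 675 = -783.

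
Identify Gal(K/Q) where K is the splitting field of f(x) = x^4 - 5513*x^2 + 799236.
Gal(K/Q) = Z/2Z (cyclic of order 2)

f factors as (x^2 - 5364)(x^2 - 149), so the splitting field is K = Q(sqrt(5364), sqrt(149)). The squarefree part of 5364 is 149 and the squarefree part of 149 is also 149, so sqrt(5364) and sqrt(149) are both rational multiples of sqrt(149). Hence Q(sqrt(5364)) = Q(sqrt(149)) = Q(sqrt(149)), and the splitting field collapses to a single degree-2 extension with Galois group Z/2Z.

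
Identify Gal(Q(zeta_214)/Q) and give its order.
|Gal(Q(zeta_214)/Q)| = phi(214) = 106; group ≅ (Z/214Z)^* ≅ Z/106Z

The n-th cyclotomic polynomial Φ_214(x) is the minimal polynomial of zeta_214 over Q and has degree phi(214) = 106. So Q(zeta_214) is a degree-106 Galois extension with Galois group (Z/214Z)^*. By CRT, (Z/214Z)^* ≅ (Z/2Z)^* × (Z/107Z)^*. Each prime-power unit group is (Z/2Z)^* ≅ trivial group (order 1); (Z/107Z)^* ≅ Z/106Z. Hence Gal(Q(zeta_214)/Q) ≅ Z/106Z.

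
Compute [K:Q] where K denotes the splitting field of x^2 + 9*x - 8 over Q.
[K:Q] = 2

The discriminant of x^2 + (9)*x + (-8) is b^2 - 4c = 81 - (-32) = 113. Since 113 is not a perfect square in Q, the polynomial is irreducible over Q. Its two roots generate a degree-2 extension, so [K:Q] = 2.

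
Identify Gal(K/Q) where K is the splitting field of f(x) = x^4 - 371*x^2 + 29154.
Gal(K/Q) = V_4 (Klein four-group, Z/2Z × Z/2Z)

f factors as (x^2 - 113)(x^2 - 258), so the splitting field is K = Q(sqrt(113), sqrt(258)). The elements 113, 258, 29154 are all non-squares in Q, so sqrt(113) and sqrt(258) generate independent quadratic extensions. Thus [K:Q] = 4 and Gal(K/Q) is generated by the two order-2 automorphisms sqrt(113) ↦ -sqrt(113) and sqrt(258) ↦ -sqrt(258), giving V_4.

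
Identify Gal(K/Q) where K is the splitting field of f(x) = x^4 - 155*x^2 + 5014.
Gal(K/Q) = V_4 (Klein four-group, Z/2Z × Z/2Z)

f factors as (x^2 - 46)(x^2 - 109), so the splitting field is K = Q(sqrt(46), sqrt(109)). The elements 46, 109, 5014 are all non-squares in Q, so sqrt(46) and sqrt(109) generate independent quadratic extensions. Thus [K:Q] = 4 and Gal(K/Q) is generated by the two order-2 automorphisms sqrt(46) ↦ -sqrt(46) and sqrt(109) ↦ -sqrt(109), giving V_4.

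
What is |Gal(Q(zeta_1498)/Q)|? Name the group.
|Gal(Q(zeta_1498)/Q)| = phi(1498) = 636; group ≅ (Z/1498Z)^* ≅ Z/6Z × Z/106Z

The n-th cyclotomic polynomial Φ_1498(x) is the minimal polynomial of zeta_1498 over Q and has degree phi(1498) = 636. So Q(zeta_1498) is a degree-636 Galois extension with Galois group (Z/1498Z)^*. By CRT, (Z/1498Z)^* ≅ (Z/2Z)^* × (Z/7Z)^* × (Z/107Z)^*. Each prime-power unit group is (Z/2Z)^* ≅ trivial group (order 1); (Z/7Z)^* ≅ Z/6Z; (Z/107Z)^* ≅ Z/106Z. Hence Gal(Q(zeta_1498)/Q) ≅ Z/6Z × Z/106Z.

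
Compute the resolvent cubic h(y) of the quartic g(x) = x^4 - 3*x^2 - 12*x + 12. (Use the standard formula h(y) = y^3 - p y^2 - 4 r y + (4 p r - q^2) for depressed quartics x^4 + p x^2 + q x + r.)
h(y) = y^3 + 3*y^2 - 48*y - 288

Identify coefficients: p = -3, q = -12, r = 12.
Plug into h(y) = y^3 - p y^2 - 4 r y + (4 p r - q^2):
  h(y) = y^3 - (-3) y^2 - 4*(12) y + (4*(-3)*(12) - (-12)^2)
       = y^3 + (3) y^2 + (-48) y + (-288).
Simplifying: h(y) = y^3 + 3*y^2 - 48*y - 288.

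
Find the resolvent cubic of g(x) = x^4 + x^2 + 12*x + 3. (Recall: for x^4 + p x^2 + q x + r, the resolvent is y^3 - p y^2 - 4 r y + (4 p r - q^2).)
h(y) = y^3 - y^2 - 12*y - 132

Identify coefficients: p = 1, q = 12, r = 3.
Plug into h(y) = y^3 - p y^2 - 4 r y + (4 p r - q^2):
  h(y) = y^3 - (1) y^2 - 4*(3) y + (4*(1)*(3) - (12)^2)
       = y^3 + (-1) y^2 + (-12) y + (-132).
Simplifying: h(y) = y^3 - y^2 - 12*y - 132.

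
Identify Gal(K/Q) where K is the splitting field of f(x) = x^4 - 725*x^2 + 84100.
Gal(K/Q) = Z/2Z (cyclic of order 2)

f factors as (x^2 - 580)(x^2 - 145), so the splitting field is K = Q(sqrt(580), sqrt(145)). The squarefree part of 580 is 145 and the squarefree part of 145 is also 145, so sqrt(580) and sqrt(145) are both rational multiples of sqrt(145). Hence Q(sqrt(580)) = Q(sqrt(145)) = Q(sqrt(145)), and the splitting field collapses to a single degree-2 extension with Galois group Z/2Z.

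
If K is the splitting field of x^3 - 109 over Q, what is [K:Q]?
[K:Q] = 6

x^3 - 109 has one real root r = 109^(1/3) and two complex roots r*zeta_3, r*zeta_3^2 where zeta_3 = e^(2*pi*i/3). The splitting field is Q(r, zeta_3). [Q(r):Q] = 3 and [Q(zeta_3):Q] = 2 with gcd = 1, so [Q(r, zeta_3):Q] = 3 * 2 = 6.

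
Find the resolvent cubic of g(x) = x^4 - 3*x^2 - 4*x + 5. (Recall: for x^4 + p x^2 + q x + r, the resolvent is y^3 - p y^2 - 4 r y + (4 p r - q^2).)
h(y) = y^3 + 3*y^2 - 20*y - 76

Identify coefficients: p = -3, q = -4, r = 5.
Plug into h(y) = y^3 - p y^2 - 4 r y + (4 p r - q^2):
  h(y) = y^3 - (-3) y^2 - 4*(5) y + (4*(-3)*(5) - (-4)^2)
       = y^3 + (3) y^2 + (-20) y + (-76).
Simplifying: h(y) = y^3 + 3*y^2 - 20*y - 76.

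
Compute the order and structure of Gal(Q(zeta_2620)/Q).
|Gal(Q(zeta_2620)/Q)| = phi(2620) = 1040; group ≅ (Z/2620Z)^* ≅ Z/2Z × Z/4Z × Z/130Z

The n-th cyclotomic polynomial Φ_2620(x) is the minimal polynomial of zeta_2620 over Q and has degree phi(2620) = 1040. So Q(zeta_2620) is a degree-1040 Galois extension with Galois group (Z/2620Z)^*. By CRT, (Z/2620Z)^* ≅ (Z/4Z)^* × (Z/5Z)^* × (Z/131Z)^*. Each prime-power unit group is (Z/4Z)^* ≅ Z/2Z; (Z/5Z)^* ≅ Z/4Z; (Z/131Z)^* ≅ Z/130Z. Hence Gal(Q(zeta_2620)/Q) ≅ Z/2Z × Z/4Z × Z/130Z.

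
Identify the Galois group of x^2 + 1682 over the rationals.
Gal(K/Q) = Z/2Z (cyclic of order 2)

x^2 + 1682 is irreducible over Q since -1682 is not a rational square. The splitting field Q(sqrt(-1682)) has degree 2 over Q, and its unique nontrivial automorphism is sqrt(-1682) ↦ -sqrt(-1682). Hence Gal(Q(sqrt(-1682))/Q) = Z/2Z.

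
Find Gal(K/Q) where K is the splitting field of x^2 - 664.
Gal(K/Q) = Z/2Z (cyclic of order 2)

x^2 - 664 is irreducible over Q since 664 is not a rational square. The splitting field Q(sqrt(664)) has degree 2 over Q, and its unique nontrivial automorphism is sqrt(664) ↦ -sqrt(664). Hence Gal(Q(sqrt(664))/Q) = Z/2Z.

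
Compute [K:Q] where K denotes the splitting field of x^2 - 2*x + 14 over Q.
[K:Q] = 2

The discriminant of x^2 + (-2)*x + (14) is b^2 - 4c = 4 - (56) = -52. Since -52 is not a perfect square in Q, the polynomial is irreducible over Q. Its two roots generate a degree-2 extension, so [K:Q] = 2.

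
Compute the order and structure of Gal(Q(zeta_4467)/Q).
|Gal(Q(zeta_4467)/Q)| = phi(4467) = 2976; group ≅ (Z/4467Z)^* ≅ Z/2Z × Z/1488Z

The n-th cyclotomic polynomial Φ_4467(x) is the minimal polynomial of zeta_4467 over Q and has degree phi(4467) = 2976. So Q(zeta_4467) is a degree-2976 Galois extension with Galois group (Z/4467Z)^*. By CRT, (Z/4467Z)^* ≅ (Z/3Z)^* × (Z/1489Z)^*. Each prime-power unit group is (Z/3Z)^* ≅ Z/2Z; (Z/1489Z)^* ≅ Z/1488Z. Hence Gal(Q(zeta_4467)/Q) ≅ Z/2Z × Z/1488Z.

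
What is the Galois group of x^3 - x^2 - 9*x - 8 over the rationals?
Gal(K/Q) = S_3 (symmetric group of order 6)

Compute the discriminant of x^3 + (-1)*x^2 + (-9)*x + (-8): Δ = -59. Since Δ is not a rational square, the Galois group is not contained in A_3; it must be the full S_3 (irreducibility of the cubic rules out anything smaller).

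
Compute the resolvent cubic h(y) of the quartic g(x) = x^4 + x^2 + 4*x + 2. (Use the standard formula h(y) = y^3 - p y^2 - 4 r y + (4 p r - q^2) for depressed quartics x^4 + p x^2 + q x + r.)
h(y) = y^3 - y^2 - 8*y - 8

Identify coefficients: p = 1, q = 4, r = 2.
Plug into h(y) = y^3 - p y^2 - 4 r y + (4 p r - q^2):
  h(y) = y^3 - (1) y^2 - 4*(2) y + (4*(1)*(2) - (4)^2)
       = y^3 + (-1) y^2 + (-8) y + (-8).
Simplifying: h(y) = y^3 - y^2 - 8*y - 8.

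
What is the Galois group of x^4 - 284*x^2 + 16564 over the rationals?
Gal(K/Q) = V_4 (Klein four-group, Z/2Z × Z/2Z)

f factors as (x^2 - 82)(x^2 - 202), so the splitting field is K = Q(sqrt(82), sqrt(202)). The elements 82, 202, 16564 are all non-squares in Q, so sqrt(82) and sqrt(202) generate independent quadratic extensions. Thus [K:Q] = 4 and Gal(K/Q) is generated by the two order-2 automorphisms sqrt(82) ↦ -sqrt(82) and sqrt(202) ↦ -sqrt(202), giving V_4.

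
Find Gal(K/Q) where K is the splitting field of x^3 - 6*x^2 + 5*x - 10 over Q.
Gal(K/Q) = S_3 (symmetric group of order 6)

Compute the discriminant of x^3 + (-6)*x^2 + (5)*x + (-10): Δ = -5540. Since Δ is not a rational square, the Galois group is not contained in A_3; it must be the full S_3 (irreducibility of the cubic rules out anything smaller).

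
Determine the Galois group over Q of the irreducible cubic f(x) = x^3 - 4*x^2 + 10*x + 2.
Gal(K/Q) = S_3 (symmetric group of order 6)

Compute the discriminant of x^3 + (-4)*x^2 + (10)*x + (2): Δ = -3436. Since Δ is not a rational square, the Galois group is not contained in A_3; it must be the full S_3 (irreducibility of the cubic rules out anything smaller).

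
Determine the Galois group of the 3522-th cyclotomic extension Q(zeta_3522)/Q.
|Gal(Q(zeta_3522)/Q)| = phi(3522) = 1172; group ≅ (Z/3522Z)^* ≅ Z/2Z × Z/586Z

The n-th cyclotomic polynomial Φ_3522(x) is the minimal polynomial of zeta_3522 over Q and has degree phi(3522) = 1172. So Q(zeta_3522) is a degree-1172 Galois extension with Galois group (Z/3522Z)^*. By CRT, (Z/3522Z)^* ≅ (Z/2Z)^* × (Z/3Z)^* × (Z/587Z)^*. Each prime-power unit group is (Z/2Z)^* ≅ trivial group (order 1); (Z/3Z)^* ≅ Z/2Z; (Z/587Z)^* ≅ Z/586Z. Hence Gal(Q(zeta_3522)/Q) ≅ Z/2Z × Z/586Z.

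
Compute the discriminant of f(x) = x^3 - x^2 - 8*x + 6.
Δ = 2028

For x^3 + a x^2 + b x + c the discriminant is Δ = 18 a b c - 4 a^3 c + a^2 b^2 - 4 b^3 - 27 c^2.
Plug a = -1, b = -8, c = 6:
  18*(-1)*(-8)*(6) - 4*(-1)^3*(6) + (-1)^2*(-8)^2 - 4*(-8)^3 - 27*(6)^2
  = 864 + (24) + 64 + (2048) + (-972)
  = 2028.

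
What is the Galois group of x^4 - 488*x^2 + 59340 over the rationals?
Gal(K/Q) = V_4 (Klein four-group, Z/2Z × Z/2Z)

f factors as (x^2 - 258)(x^2 - 230), so the splitting field is K = Q(sqrt(258), sqrt(230)). The elements 258, 230, 59340 are all non-squares in Q, so sqrt(258) and sqrt(230) generate independent quadratic extensions. Thus [K:Q] = 4 and Gal(K/Q) is generated by the two order-2 automorphisms sqrt(258) ↦ -sqrt(258) and sqrt(230) ↦ -sqrt(230), giving V_4.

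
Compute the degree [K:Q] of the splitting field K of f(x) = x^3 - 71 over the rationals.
[K:Q] = 6

x^3 - 71 has one real root r = 71^(1/3) and two complex roots r*zeta_3, r*zeta_3^2 where zeta_3 = e^(2*pi*i/3). The splitting field is Q(r, zeta_3). [Q(r):Q] = 3 and [Q(zeta_3):Q] = 2 with gcd = 1, so [Q(r, zeta_3):Q] = 3 * 2 = 6.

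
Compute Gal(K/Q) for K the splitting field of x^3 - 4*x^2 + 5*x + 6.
Gal(K/Q) = S_3 (symmetric group of order 6)

Compute the discriminant of x^3 + (-4)*x^2 + (5)*x + (6): Δ = -1696. Since Δ is not a rational square, the Galois group is not contained in A_3; it must be the full S_3 (irreducibility of the cubic rules out anything smaller).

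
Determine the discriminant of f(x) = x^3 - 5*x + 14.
Δ = -4792

For a depressed cubic x^3 + p x + q the discriminant is Δ = -4 p^3 - 27 q^2 = -4*(-5)^3 - 27*(14)^2 = 500 - 5292 = -4792.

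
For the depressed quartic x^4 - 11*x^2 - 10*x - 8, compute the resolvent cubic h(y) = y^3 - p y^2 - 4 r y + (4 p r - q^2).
h(y) = y^3 + 11*y^2 + 32*y + 252

Identify coefficients: p = -11, q = -10, r = -8.
Plug into h(y) = y^3 - p y^2 - 4 r y + (4 p r - q^2):
  h(y) = y^3 - (-11) y^2 - 4*(-8) y + (4*(-11)*(-8) - (-10)^2)
       = y^3 + (11) y^2 + (32) y + (252).
Simplifying: h(y) = y^3 + 11*y^2 + 32*y + 252.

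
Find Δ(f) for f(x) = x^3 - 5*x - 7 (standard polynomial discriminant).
Δ = -823

For a depressed cubic x^3 + p x + q the discriminant is Δ = -4 p^3 - 27 q^2 = -4*(-5)^3 - 27*(-7)^2 = 500 - 1323 = -823.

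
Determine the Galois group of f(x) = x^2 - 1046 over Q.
Gal(K/Q) = Z/2Z (cyclic of order 2)

x^2 - 1046 is irreducible over Q since 1046 is not a rational square. The splitting field Q(sqrt(1046)) has degree 2 over Q, and its unique nontrivial automorphism is sqrt(1046) ↦ -sqrt(1046). Hence Gal(Q(sqrt(1046))/Q) = Z/2Z.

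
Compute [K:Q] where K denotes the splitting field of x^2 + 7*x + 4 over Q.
[K:Q] = 2

The discriminant of x^2 + (7)*x + (4) is b^2 - 4c = 49 - (16) = 33. Since 33 is not a perfect square in Q, the polynomial is irreducible over Q. Its two roots generate a degree-2 extension, so [K:Q] = 2.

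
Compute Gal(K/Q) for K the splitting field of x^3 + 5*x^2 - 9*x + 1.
Gal(K/Q) = S_3 (symmetric group of order 6)

Compute the discriminant of x^3 + (5)*x^2 + (-9)*x + (1): Δ = 3604. Since Δ is not a rational square, the Galois group is not contained in A_3; it must be the full S_3 (irreducibility of the cubic rules out anything smaller).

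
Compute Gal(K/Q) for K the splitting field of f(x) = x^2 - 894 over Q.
Gal(K/Q) = Z/2Z (cyclic of order 2)

x^2 - 894 is irreducible over Q since 894 is not a rational square. The splitting field Q(sqrt(894)) has degree 2 over Q, and its unique nontrivial automorphism is sqrt(894) ↦ -sqrt(894). Hence Gal(Q(sqrt(894))/Q) = Z/2Z.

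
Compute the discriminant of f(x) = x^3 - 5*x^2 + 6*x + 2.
Δ = -152

For x^3 + a x^2 + b x + c the discriminant is Δ = 18 a b c - 4 a^3 c + a^2 b^2 - 4 b^3 - 27 c^2.
Plug a = -5, b = 6, c = 2:
  18*(-5)*(6)*(2) - 4*(-5)^3*(2) + (-5)^2*(6)^2 - 4*(6)^3 - 27*(2)^2
  = -1080 + (1000) + 900 + (-864) + (-108)
  = -152.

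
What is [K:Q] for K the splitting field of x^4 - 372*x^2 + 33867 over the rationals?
[K:Q] = 4

f factors as (x^2 - 159)(x^2 - 213); the splitting field is K = Q(sqrt(159), sqrt(213)). Since 159, 213, and 33867 are all non-squares in Q, the three subfields Q(sqrt(159)), Q(sqrt(213)), Q(sqrt(33867)) are distinct degree-2 extensions, so [K:Q] = 4 (Klein four Galois group).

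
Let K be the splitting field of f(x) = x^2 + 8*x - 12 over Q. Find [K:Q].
[K:Q] = 2

The discriminant of x^2 + (8)*x + (-12) is b^2 - 4c = 64 - (-48) = 112. Since 112 is not a perfect square in Q, the polynomial is irreducible over Q. Its two roots generate a degree-2 extension, so [K:Q] = 2.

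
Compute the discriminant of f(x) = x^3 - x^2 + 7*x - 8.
Δ = -2075

For x^3 + a x^2 + b x + c the discriminant is Δ = 18 a b c - 4 a^3 c + a^2 b^2 - 4 b^3 - 27 c^2.
Plug a = -1, b = 7, c = -8:
  18*(-1)*(7)*(-8) - 4*(-1)^3*(-8) + (-1)^2*(7)^2 - 4*(7)^3 - 27*(-8)^2
  = 1008 + (-32) + 49 + (-1372) + (-1728)
  = -2075.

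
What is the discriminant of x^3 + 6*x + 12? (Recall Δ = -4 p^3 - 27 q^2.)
Δ = -4752

For a depressed cubic x^3 + p x + q the discriminant is Δ = -4 p^3 - 27 q^2 = -4*(6)^3 - 27*(12)^2 = -864 - 3888 = -4752.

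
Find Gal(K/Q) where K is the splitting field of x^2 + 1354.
Gal(K/Q) = Z/2Z (cyclic of order 2)

x^2 + 1354 is irreducible over Q since -1354 is not a rational square. The splitting field Q(sqrt(-1354)) has degree 2 over Q, and its unique nontrivial automorphism is sqrt(-1354) ↦ -sqrt(-1354). Hence Gal(Q(sqrt(-1354))/Q) = Z/2Z.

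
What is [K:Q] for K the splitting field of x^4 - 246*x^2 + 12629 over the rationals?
[K:Q] = 4

f factors as (x^2 - 173)(x^2 - 73); the splitting field is K = Q(sqrt(173), sqrt(73)). Since 173, 73, and 12629 are all non-squares in Q, the three subfields Q(sqrt(173)), Q(sqrt(73)), Q(sqrt(12629)) are distinct degree-2 extensions, so [K:Q] = 4 (Klein four Galois group).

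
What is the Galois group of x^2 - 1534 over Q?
Gal(K/Q) = Z/2Z (cyclic of order 2)

x^2 - 1534 is irreducible over Q since 1534 is not a rational square. The splitting field Q(sqrt(1534)) has degree 2 over Q, and its unique nontrivial automorphism is sqrt(1534) ↦ -sqrt(1534). Hence Gal(Q(sqrt(1534))/Q) = Z/2Z.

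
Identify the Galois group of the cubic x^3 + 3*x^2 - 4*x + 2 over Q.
Gal(K/Q) = S_3 (symmetric group of order 6)

Compute the discriminant of x^3 + (3)*x^2 + (-4)*x + (2): Δ = -356. Since Δ is not a rational square, the Galois group is not contained in A_3; it must be the full S_3 (irreducibility of the cubic rules out anything smaller).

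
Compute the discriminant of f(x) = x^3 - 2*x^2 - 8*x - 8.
Δ = -1984

For x^3 + a x^2 + b x + c the discriminant is Δ = 18 a b c - 4 a^3 c + a^2 b^2 - 4 b^3 - 27 c^2.
Plug a = -2, b = -8, c = -8:
  18*(-2)*(-8)*(-8) - 4*(-2)^3*(-8) + (-2)^2*(-8)^2 - 4*(-8)^3 - 27*(-8)^2
  = -2304 + (-256) + 256 + (2048) + (-1728)
  = -1984.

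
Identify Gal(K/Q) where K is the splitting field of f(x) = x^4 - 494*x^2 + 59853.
Gal(K/Q) = V_4 (Klein four-group, Z/2Z × Z/2Z)

f factors as (x^2 - 281)(x^2 - 213), so the splitting field is K = Q(sqrt(281), sqrt(213)). The elements 281, 213, 59853 are all non-squares in Q, so sqrt(281) and sqrt(213) generate independent quadratic extensions. Thus [K:Q] = 4 and Gal(K/Q) is generated by the two order-2 automorphisms sqrt(281) ↦ -sqrt(281) and sqrt(213) ↦ -sqrt(213), giving V_4.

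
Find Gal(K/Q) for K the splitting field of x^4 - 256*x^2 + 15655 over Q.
Gal(K/Q) = V_4 (Klein four-group, Z/2Z × Z/2Z)

f factors as (x^2 - 155)(x^2 - 101), so the splitting field is K = Q(sqrt(155), sqrt(101)). The elements 155, 101, 15655 are all non-squares in Q, so sqrt(155) and sqrt(101) generate independent quadratic extensions. Thus [K:Q] = 4 and Gal(K/Q) is generated by the two order-2 automorphisms sqrt(155) ↦ -sqrt(155) and sqrt(101) ↦ -sqrt(101), giving V_4.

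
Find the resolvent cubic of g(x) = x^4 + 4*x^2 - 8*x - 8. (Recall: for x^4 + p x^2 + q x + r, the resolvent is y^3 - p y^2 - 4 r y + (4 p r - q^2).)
h(y) = y^3 - 4*y^2 + 32*y - 192

Identify coefficients: p = 4, q = -8, r = -8.
Plug into h(y) = y^3 - p y^2 - 4 r y + (4 p r - q^2):
  h(y) = y^3 - (4) y^2 - 4*(-8) y + (4*(4)*(-8) - (-8)^2)
       = y^3 + (-4) y^2 + (32) y + (-192).
Simplifying: h(y) = y^3 - 4*y^2 + 32*y - 192.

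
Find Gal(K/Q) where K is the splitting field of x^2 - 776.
Gal(K/Q) = Z/2Z (cyclic of order 2)

x^2 - 776 is irreducible over Q since 776 is not a rational square. The splitting field Q(sqrt(776)) has degree 2 over Q, and its unique nontrivial automorphism is sqrt(776) ↦ -sqrt(776). Hence Gal(Q(sqrt(776))/Q) = Z/2Z.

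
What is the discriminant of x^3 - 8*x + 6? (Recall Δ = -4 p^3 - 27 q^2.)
Δ = 1076

For a depressed cubic x^3 + p x + q the discriminant is Δ = -4 p^3 - 27 q^2 = -4*(-8)^3 - 27*(6)^2 = 2048 - 972 = 1076.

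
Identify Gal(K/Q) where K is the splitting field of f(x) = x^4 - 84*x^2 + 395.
Gal(K/Q) = V_4 (Klein four-group, Z/2Z × Z/2Z)

f factors as (x^2 - 79)(x^2 - 5), so the splitting field is K = Q(sqrt(79), sqrt(5)). The elements 79, 5, 395 are all non-squares in Q, so sqrt(79) and sqrt(5) generate independent quadratic extensions. Thus [K:Q] = 4 and Gal(K/Q) is generated by the two order-2 automorphisms sqrt(79) ↦ -sqrt(79) and sqrt(5) ↦ -sqrt(5), giving V_4.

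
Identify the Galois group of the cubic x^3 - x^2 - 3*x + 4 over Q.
Gal(K/Q) = S_3 (symmetric group of order 6)

Compute the discriminant of x^3 + (-1)*x^2 + (-3)*x + (4): Δ = -83. Since Δ is not a rational square, the Galois group is not contained in A_3; it must be the full S_3 (irreducibility of the cubic rules out anything smaller).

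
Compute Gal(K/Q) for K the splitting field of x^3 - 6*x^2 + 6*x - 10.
Gal(K/Q) = S_3 (symmetric group of order 6)

Compute the discriminant of x^3 + (-6)*x^2 + (6)*x + (-10): Δ = -4428. Since Δ is not a rational square, the Galois group is not contained in A_3; it must be the full S_3 (irreducibility of the cubic rules out anything smaller).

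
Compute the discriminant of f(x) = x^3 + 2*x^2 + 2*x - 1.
Δ = -83

For x^3 + a x^2 + b x + c the discriminant is Δ = 18 a b c - 4 a^3 c + a^2 b^2 - 4 b^3 - 27 c^2.
Plug a = 2, b = 2, c = -1:
  18*(2)*(2)*(-1) - 4*(2)^3*(-1) + (2)^2*(2)^2 - 4*(2)^3 - 27*(-1)^2
  = -72 + (32) + 16 + (-32) + (-27)
  = -83.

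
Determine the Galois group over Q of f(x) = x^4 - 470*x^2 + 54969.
Gal(K/Q) = V_4 (Klein four-group, Z/2Z × Z/2Z)

f factors as (x^2 - 219)(x^2 - 251), so the splitting field is K = Q(sqrt(219), sqrt(251)). The elements 219, 251, 54969 are all non-squares in Q, so sqrt(219) and sqrt(251) generate independent quadratic extensions. Thus [K:Q] = 4 and Gal(K/Q) is generated by the two order-2 automorphisms sqrt(219) ↦ -sqrt(219) and sqrt(251) ↦ -sqrt(251), giving V_4.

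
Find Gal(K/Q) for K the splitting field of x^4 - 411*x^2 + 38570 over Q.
Gal(K/Q) = V_4 (Klein four-group, Z/2Z × Z/2Z)

f factors as (x^2 - 266)(x^2 - 145), so the splitting field is K = Q(sqrt(266), sqrt(145)). The elements 266, 145, 38570 are all non-squares in Q, so sqrt(266) and sqrt(145) generate independent quadratic extensions. Thus [K:Q] = 4 and Gal(K/Q) is generated by the two order-2 automorphisms sqrt(266) ↦ -sqrt(266) and sqrt(145) ↦ -sqrt(145), giving V_4.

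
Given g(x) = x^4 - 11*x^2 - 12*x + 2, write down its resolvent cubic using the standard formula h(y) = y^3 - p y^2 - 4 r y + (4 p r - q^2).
h(y) = y^3 + 11*y^2 - 8*y - 232

Identify coefficients: p = -11, q = -12, r = 2.
Plug into h(y) = y^3 - p y^2 - 4 r y + (4 p r - q^2):
  h(y) = y^3 - (-11) y^2 - 4*(2) y + (4*(-11)*(2) - (-12)^2)
       = y^3 + (11) y^2 + (-8) y + (-232).
Simplifying: h(y) = y^3 + 11*y^2 - 8*y - 232.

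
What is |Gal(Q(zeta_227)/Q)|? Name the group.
|Gal(Q(zeta_227)/Q)| = phi(227) = 226; group ≅ (Z/227Z)^* ≅ Z/226Z

The n-th cyclotomic polynomial Φ_227(x) is the minimal polynomial of zeta_227 over Q and has degree phi(227) = 226. So Q(zeta_227) is a degree-226 Galois extension with Galois group (Z/227Z)^*. (Z/227Z)^* is cyclic since 227 is an odd prime power (or 4). Hence Gal(Q(zeta_227)/Q) ≅ Z/226Z.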